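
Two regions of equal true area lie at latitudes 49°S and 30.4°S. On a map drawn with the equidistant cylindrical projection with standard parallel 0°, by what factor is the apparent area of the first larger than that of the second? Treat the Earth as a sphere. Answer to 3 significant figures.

1.31

In the plate carrée (x = Rλ, y = Rφ), meridians are true-scale (h = 1) and parallels are stretched by k = sec φ.
Areal scale at 49°: h·k = 1.000 × 1.524 = 1.524.
Areal scale at 30.4°: h·k = 1.000 × 1.159 = 1.159.
Ratio = 1.524/1.159 ≈ 1.31.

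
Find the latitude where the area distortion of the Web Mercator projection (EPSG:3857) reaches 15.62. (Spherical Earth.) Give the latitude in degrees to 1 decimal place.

75.3°

Mercator areal scale is sec²φ.
sec²φ = 15.62  ⇒  cos²φ = 0.06402  ⇒  cos φ = 0.2530.
φ = arccos(0.2530) ≈ 75.3°.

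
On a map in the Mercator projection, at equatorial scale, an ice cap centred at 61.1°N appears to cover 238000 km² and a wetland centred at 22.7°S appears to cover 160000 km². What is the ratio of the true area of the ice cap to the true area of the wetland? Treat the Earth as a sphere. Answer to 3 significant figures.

0.408

Since Mercator area scale is 1/cos²φ, the true area equals the apparent area multiplied by cos²φ.
True area of ice cap: 238000 × cos²(61.1°) = 238000 × 0.2336 = 55590 km².
True area of wetland: 160000 × cos²(22.7°) = 160000 × 0.8511 = 136200 km².
Ratio = 55590 / 136200 ≈ 0.408.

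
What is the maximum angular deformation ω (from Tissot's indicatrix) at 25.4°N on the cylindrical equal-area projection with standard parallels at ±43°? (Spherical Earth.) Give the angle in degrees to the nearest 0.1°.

24.0°

Cylindrical equal-area (φ₀ = 43°): h = cos φ / cos 43° along meridians, k = cos 43° / cos φ along parallels; h·k = 1.
At 25.4°: h = 1.235, k = 0.8096; principal scales a = 1.235, b = 0.8096.
sin(ω/2) = (a − b)/(a + b) = 0.4255/2.045 = 0.2081, so ω = 2 arcsin(0.2081) ≈ 24.0°.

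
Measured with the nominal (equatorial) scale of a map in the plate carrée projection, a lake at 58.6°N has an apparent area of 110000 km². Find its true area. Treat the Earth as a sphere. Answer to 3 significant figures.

57300 km²

Plate carrée maps x = Rλ, y = Rφ. The meridian scale is h = 1 and the parallel scale is k = 1/cos φ = sec φ.
Areal scale = h·k = 1 × sec φ; at 58.6°, h = 1.000, k = 1.919, so h·k = 1.919.
True area = apparent / (areal scale) = 110000 / 1.919 ≈ 57300 km².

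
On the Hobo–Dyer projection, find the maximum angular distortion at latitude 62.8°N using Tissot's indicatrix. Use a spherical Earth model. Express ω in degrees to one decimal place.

The Hobo–Dyer projection is cylindrical equal-area with φ₀ = 37.5°. Cylindrical equal-area (φ₀ = 37.5°): h = cos φ / cos 37.5° along meridians, k = cos 37.5° / cos φ along parallels; h·k = 1.
At 62.8°: h = 0.5762, k = 1.736; principal scales a = 1.736, b = 0.5762.
sin(ω/2) = (a − b)/(a + b) = 1.159/2.312 = 0.5015, so ω = 2 arcsin(0.5015) ≈ 60.2°.

60.2°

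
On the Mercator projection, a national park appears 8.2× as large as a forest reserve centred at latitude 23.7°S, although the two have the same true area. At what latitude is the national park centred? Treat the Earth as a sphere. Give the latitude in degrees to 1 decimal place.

On Mercator, (apparent₁)/(apparent₂) = sec²φ₁ / sec²φ₂ when true areas are equal.
cos²φ₂ / cos²φ₁ = 8.2  ⇒  cos φ₁ = cos 23.7° / √8.2 = 0.9157/2.864 = 0.3198.
φ₁ = arccos(0.3198) ≈ 71.4°.

71.4°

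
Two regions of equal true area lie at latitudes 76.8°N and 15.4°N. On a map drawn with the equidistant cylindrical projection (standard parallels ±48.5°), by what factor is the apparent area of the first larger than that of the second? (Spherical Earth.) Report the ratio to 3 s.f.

In the equirectangular projection with standard parallel φ₀ = 48.5° (x = Rλ cos φ₀, y = Rφ), meridians are true-scale (h = 1) and the parallel scale is k = cos φ₀ / cos φ.
Areal scale at 76.8°: h·k = 1.000 × 2.902 = 2.902.
Areal scale at 15.4°: h·k = 1.000 × 0.6873 = 0.6873.
Ratio = 2.902/0.6873 ≈ 4.22.

4.22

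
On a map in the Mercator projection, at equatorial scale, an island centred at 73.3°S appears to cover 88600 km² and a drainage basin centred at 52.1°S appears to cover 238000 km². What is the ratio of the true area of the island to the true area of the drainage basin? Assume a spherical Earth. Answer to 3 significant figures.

0.0815

On Mercator the areal scale is sec²φ, so true area = apparent × cos²φ.
True area of island: 88600 × cos²(73.3°) = 88600 × 0.08258 = 7316 km².
True area of drainage basin: 238000 × cos²(52.1°) = 238000 × 0.3773 = 89810 km².
Ratio = 7316 / 89810 ≈ 0.0815.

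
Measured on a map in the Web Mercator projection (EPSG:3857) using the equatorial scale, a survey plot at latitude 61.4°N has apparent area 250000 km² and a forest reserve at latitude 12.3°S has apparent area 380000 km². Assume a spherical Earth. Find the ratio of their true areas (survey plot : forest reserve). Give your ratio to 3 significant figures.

0.158

Mercator's areal exaggeration is sec²φ; hence true area = (apparent area) · cos²φ.
True area of survey plot: 250000 × cos²(61.4°) = 250000 × 0.2291 = 57290 km².
True area of forest reserve: 380000 × cos²(12.3°) = 380000 × 0.9546 = 362800 km².
Ratio = 57290 / 362800 ≈ 0.158.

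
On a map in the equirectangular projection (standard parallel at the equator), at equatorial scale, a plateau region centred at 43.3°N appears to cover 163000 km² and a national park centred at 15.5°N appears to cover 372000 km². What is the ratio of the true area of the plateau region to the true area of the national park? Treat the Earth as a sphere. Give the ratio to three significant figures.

0.331

Plate carrée has h = 1 and k = sec φ, giving areal scale sec φ; true area = (apparent area) · cos φ.
True area of plateau region: 163000 × cos(43.3°) = 163000 × 0.7278 = 118600 km².
True area of national park: 372000 × cos(15.5°) = 372000 × 0.9636 = 358500 km².
Ratio = 118600 / 358500 ≈ 0.331.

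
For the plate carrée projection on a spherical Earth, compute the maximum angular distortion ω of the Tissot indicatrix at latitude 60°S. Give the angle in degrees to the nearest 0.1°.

For the equirectangular projection with φ₀ = 0 (plate carrée), h = 1 along meridians and k = sec φ along parallels.
At 60°: h = 1.000, k = 2.000; principal scales a = 2.000, b = 1.000.
sin(ω/2) = (a − b)/(a + b) = 1.0000/3.000 = 0.3333, so ω = 2 arcsin(0.3333) ≈ 38.9°.

38.9°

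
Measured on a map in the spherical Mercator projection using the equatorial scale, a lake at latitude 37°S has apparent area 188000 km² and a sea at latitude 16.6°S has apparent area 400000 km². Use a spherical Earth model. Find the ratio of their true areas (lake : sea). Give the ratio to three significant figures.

0.326

Mercator's areal exaggeration is sec²φ; hence true area = (apparent area) · cos²φ.
True area of lake: 188000 × cos²(37°) = 188000 × 0.6378 = 119900 km².
True area of sea: 400000 × cos²(16.6°) = 400000 × 0.9184 = 367400 km².
Ratio = 119900 / 367400 ≈ 0.326.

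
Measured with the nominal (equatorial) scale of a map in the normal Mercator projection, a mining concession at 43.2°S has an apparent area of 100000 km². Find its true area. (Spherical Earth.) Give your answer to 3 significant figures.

Mercator is conformal, so the point scale is isotropic: h = k = sec φ = 1/cos φ.
Areal scale = k² = sec²φ = 1/cos²(43.2°) = 1/0.7290² = 1.882.
True area = apparent / (areal scale) = 100000 / 1.882 ≈ 53100 km².

53100 km²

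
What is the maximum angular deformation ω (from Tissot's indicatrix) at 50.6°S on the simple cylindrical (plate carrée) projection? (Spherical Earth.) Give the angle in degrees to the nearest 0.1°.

For the equirectangular projection with φ₀ = 0 (plate carrée), h = 1 along meridians and k = sec φ along parallels.
At 50.6°: h = 1.000, k = 1.575; principal scales a = 1.575, b = 1.000.
sin(ω/2) = (a − b)/(a + b) = 0.5755/2.575 = 0.2234, so ω = 2 arcsin(0.2234) ≈ 25.8°.

25.8°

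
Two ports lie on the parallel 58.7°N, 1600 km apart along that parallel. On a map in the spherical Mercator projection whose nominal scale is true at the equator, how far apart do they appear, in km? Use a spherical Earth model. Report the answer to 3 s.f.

For Mercator, h = k = sec φ (a conformal cylindrical projection has a single point scale, 1/cos φ).
Along the parallel, k = sec 58.7° = 1/0.5195 = 1.925.
Map distance = 1600 × 1.925 ≈ 3080 km.

3080 km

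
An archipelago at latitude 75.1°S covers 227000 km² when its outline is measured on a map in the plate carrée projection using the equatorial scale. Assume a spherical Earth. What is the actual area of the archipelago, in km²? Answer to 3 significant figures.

For the equirectangular projection with φ₀ = 0 (plate carrée), h = 1 along meridians and k = sec φ along parallels.
Areal scale = h·k = 1 × sec φ; at 75.1°, h = 1.000, k = 3.889, so h·k = 3.889.
True area = apparent / (areal scale) = 227000 / 3.889 ≈ 58400 km².

58400 km²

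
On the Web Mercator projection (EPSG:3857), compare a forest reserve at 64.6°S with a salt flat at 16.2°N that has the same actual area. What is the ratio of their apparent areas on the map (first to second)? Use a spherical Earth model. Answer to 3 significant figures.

Mercator is conformal with k = sec φ, so areal scale = k² = sec²φ.
At 64.6°: sec²(64.6°) = 1/0.4289² = 5.435.
At 16.2°: sec²(16.2°) = 1/0.9603² = 1.084.
Ratio = 5.435/1.084 = cos²(16.2°)/cos²(64.6°) ≈ 5.01.

5.01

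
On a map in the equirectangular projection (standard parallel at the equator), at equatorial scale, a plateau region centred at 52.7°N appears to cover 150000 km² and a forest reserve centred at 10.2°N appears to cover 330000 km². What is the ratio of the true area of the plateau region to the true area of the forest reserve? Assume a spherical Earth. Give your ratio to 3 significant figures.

On the plate carrée, areal scale = h·k = 1 × sec φ, so true area = apparent × cos φ.
True area of plateau region: 150000 × cos(52.7°) = 150000 × 0.6060 = 90900 km².
True area of forest reserve: 330000 × cos(10.2°) = 330000 × 0.9842 = 324800 km².
Ratio = 90900 / 324800 ≈ 0.280.

0.280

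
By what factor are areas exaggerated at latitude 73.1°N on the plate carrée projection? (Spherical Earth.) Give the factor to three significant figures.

3.44

In the plate carrée (x = Rλ, y = Rφ), meridians are true-scale (h = 1) and parallels are stretched by k = sec φ.
Areal scale = h·k = 1 × sec φ; at 73.1°, h = 1.000, k = 3.440, so h·k = 3.440.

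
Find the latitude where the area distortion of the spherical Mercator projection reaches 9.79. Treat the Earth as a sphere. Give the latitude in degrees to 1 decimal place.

Mercator areal scale is sec²φ.
sec²φ = 9.79  ⇒  cos²φ = 0.1021  ⇒  cos φ = 0.3196.
φ = arccos(0.3196) ≈ 71.4°.

71.4°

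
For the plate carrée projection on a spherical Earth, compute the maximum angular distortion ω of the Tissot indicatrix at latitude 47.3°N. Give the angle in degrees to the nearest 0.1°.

For the equirectangular projection with φ₀ = 0 (plate carrée), h = 1 along meridians and k = sec φ along parallels.
At 47.3°: h = 1.000, k = 1.475; principal scales a = 1.475, b = 1.000.
sin(ω/2) = (a − b)/(a + b) = 0.4746/2.475 = 0.1918, so ω = 2 arcsin(0.1918) ≈ 22.1°.

22.1°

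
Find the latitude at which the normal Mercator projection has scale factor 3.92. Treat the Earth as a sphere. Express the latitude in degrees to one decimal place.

Mercator scale is k = sec φ = 1/cos φ.
1/cos φ = 3.92  ⇒  cos φ = 0.2551  ⇒  φ = arccos(0.2551) ≈ 75.2°.

75.2°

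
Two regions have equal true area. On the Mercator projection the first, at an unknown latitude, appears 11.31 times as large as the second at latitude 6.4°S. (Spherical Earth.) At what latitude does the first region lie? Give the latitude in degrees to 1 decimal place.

For equal true areas on Mercator, apparent areas scale as sec²φ, so the ratio is cos²φ₂ / cos²φ₁.
cos²φ₂ / cos²φ₁ = 11.31  ⇒  cos φ₁ = cos 6.4° / √11.31 = 0.9938/3.363 = 0.2955.
φ₁ = arccos(0.2955) ≈ 72.8°.

72.8°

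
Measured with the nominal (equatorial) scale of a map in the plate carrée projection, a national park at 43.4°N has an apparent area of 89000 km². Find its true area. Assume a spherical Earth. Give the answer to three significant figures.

64700 km²

For the equirectangular projection with φ₀ = 0 (plate carrée), h = 1 along meridians and k = sec φ along parallels.
Areal scale = h·k = 1 × sec φ; at 43.4°, h = 1.000, k = 1.376, so h·k = 1.376.
True area = apparent / (areal scale) = 89000 / 1.376 ≈ 64700 km².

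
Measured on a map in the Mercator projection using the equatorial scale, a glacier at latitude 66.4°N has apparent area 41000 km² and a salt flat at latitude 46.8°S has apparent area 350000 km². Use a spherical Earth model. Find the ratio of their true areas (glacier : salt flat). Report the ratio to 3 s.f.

0.0401

Mercator's areal exaggeration is sec²φ; hence true area = (apparent area) · cos²φ.
True area of glacier: 41000 × cos²(66.4°) = 41000 × 0.1603 = 6571 km².
True area of salt flat: 350000 × cos²(46.8°) = 350000 × 0.4686 = 164000 km².
Ratio = 6571 / 164000 ≈ 0.0401.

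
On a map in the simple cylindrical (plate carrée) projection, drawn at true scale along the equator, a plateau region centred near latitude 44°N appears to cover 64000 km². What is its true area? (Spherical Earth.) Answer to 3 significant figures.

46000 km²

Plate carrée maps x = Rλ, y = Rφ. The meridian scale is h = 1 and the parallel scale is k = 1/cos φ = sec φ.
Areal scale = h·k = 1 × sec φ; at 44°, h = 1.000, k = 1.390, so h·k = 1.390.
True area = apparent / (areal scale) = 64000 / 1.390 ≈ 46000 km².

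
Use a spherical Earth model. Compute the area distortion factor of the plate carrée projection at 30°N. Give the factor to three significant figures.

For the equirectangular projection with φ₀ = 0 (plate carrée), h = 1 along meridians and k = sec φ along parallels.
Areal scale = h·k = 1 × sec φ; at 30°, h = 1.000, k = 1.155, so h·k = 1.155.

1.15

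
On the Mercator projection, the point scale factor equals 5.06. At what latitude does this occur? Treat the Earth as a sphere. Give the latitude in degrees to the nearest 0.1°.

78.6°

Mercator scale is k = sec φ = 1/cos φ.
1/cos φ = 5.06  ⇒  cos φ = 0.1976  ⇒  φ = arccos(0.1976) ≈ 78.6°.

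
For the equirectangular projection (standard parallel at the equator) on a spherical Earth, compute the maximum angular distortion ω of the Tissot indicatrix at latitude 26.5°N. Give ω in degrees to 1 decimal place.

For the equirectangular projection with φ₀ = 0 (plate carrée), h = 1 along meridians and k = sec φ along parallels.
At 26.5°: h = 1.000, k = 1.117; principal scales a = 1.117, b = 1.000.
sin(ω/2) = (a − b)/(a + b) = 0.1174/2.117 = 0.05545, so ω = 2 arcsin(0.05545) ≈ 6.4°.

6.4°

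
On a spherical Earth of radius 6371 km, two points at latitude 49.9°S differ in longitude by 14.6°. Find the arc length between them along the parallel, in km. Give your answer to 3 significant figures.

Arc length along a parallel = R cos φ · Δλ (with Δλ in radians).
= 6371 × cos 49.9° × (14.6° × π/180) = 6371 × 0.6441 × 0.2548 ≈ 1050 km.

1050 km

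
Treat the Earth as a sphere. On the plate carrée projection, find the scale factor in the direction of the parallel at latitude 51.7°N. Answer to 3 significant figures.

1.61

Plate carrée maps x = Rλ, y = Rφ. The meridian scale is h = 1 and the parallel scale is k = 1/cos φ = sec φ.
k = 1/cos 51.7° = 1/0.6198 = 1.613.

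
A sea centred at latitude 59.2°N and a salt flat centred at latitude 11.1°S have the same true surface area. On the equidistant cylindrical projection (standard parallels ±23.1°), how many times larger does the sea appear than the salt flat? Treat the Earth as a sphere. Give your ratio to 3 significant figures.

The equidistant cylindrical projection with φ₀ = 23.1° has h = 1 (meridians true) and k = cos φ₀ / cos φ along parallels.
Areal scale at 59.2°: h·k = 1.000 × 1.796 = 1.796.
Areal scale at 11.1°: h·k = 1.000 × 0.9374 = 0.9374.
Ratio = 1.796/0.9374 ≈ 1.92.

1.92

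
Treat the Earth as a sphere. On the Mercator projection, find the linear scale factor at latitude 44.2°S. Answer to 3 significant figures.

1.39

For Mercator, h = k = sec φ (a conformal cylindrical projection has a single point scale, 1/cos φ).
k = 1/cos 44.2° = 1/0.7169 = 1.395.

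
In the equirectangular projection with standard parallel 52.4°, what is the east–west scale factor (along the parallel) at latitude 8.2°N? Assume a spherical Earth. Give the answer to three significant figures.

The equidistant cylindrical projection with φ₀ = 52.4° has h = 1 (meridians true) and k = cos φ₀ / cos φ along parallels.
k = cos 52.4° / cos 8.2° = 0.6101/0.9898 = 0.6164.

0.616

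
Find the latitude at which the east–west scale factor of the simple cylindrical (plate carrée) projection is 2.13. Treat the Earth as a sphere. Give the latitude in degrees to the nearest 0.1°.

Plate carrée: h = 1, k = sec φ along parallels.
sec φ = 2.13  ⇒  cos φ = 0.4695  ⇒  φ ≈ 62.0°.

62.0°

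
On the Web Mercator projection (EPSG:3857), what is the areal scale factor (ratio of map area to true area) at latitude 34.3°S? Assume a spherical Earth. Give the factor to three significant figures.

1.47

Mercator is conformal, so the point scale is isotropic: h = k = sec φ = 1/cos φ.
Areal scale = k² = sec²φ = 1/cos²(34.3°) = 1/0.8261² = 1.465.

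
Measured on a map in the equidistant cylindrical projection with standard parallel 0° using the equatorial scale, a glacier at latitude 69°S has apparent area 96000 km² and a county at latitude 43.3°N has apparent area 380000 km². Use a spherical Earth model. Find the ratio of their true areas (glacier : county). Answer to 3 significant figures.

0.124

On the plate carrée, areal scale = h·k = 1 × sec φ, so true area = apparent × cos φ.
True area of glacier: 96000 × cos(69°) = 96000 × 0.3584 = 34400 km².
True area of county: 380000 × cos(43.3°) = 380000 × 0.7278 = 276600 km².
Ratio = 34400 / 276600 ≈ 0.124.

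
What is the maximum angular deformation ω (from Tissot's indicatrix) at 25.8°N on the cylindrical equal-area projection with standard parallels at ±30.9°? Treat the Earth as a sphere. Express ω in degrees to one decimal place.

5.5°

For cylindrical equal-area with standard parallel φ₀, h = cos φ / cos φ₀ and k = cos φ₀ / cos φ, so h·k = 1.
At 25.8°: h = 1.049, k = 0.9531; principal scales a = 1.049, b = 0.9531.
sin(ω/2) = (a − b)/(a + b) = 0.09618/2.002 = 0.04803, so ω = 2 arcsin(0.04803) ≈ 5.5°.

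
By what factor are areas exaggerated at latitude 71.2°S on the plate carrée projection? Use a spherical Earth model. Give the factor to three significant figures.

In the plate carrée (x = Rλ, y = Rφ), meridians are true-scale (h = 1) and parallels are stretched by k = sec φ.
Areal scale = h·k = 1 × sec φ; at 71.2°, h = 1.000, k = 3.103, so h·k = 3.103.

3.10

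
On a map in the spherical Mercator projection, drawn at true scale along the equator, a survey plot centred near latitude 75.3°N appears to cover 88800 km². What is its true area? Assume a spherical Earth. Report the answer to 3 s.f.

Mercator is conformal, so the point scale is isotropic: h = k = sec φ = 1/cos φ.
Areal scale = k² = sec²φ = 1/cos²(75.3°) = 1/0.2538² = 15.53.
True area = apparent / (areal scale) = 88800 / 15.53 ≈ 5720 km².

5720 km²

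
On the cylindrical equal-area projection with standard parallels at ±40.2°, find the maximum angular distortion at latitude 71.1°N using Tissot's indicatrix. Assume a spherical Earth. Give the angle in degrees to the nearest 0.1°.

For cylindrical equal-area with standard parallel φ₀, h = cos φ / cos φ₀ and k = cos φ₀ / cos φ, so h·k = 1.
At 71.1°: h = 0.4241, k = 2.358; principal scales a = 2.358, b = 0.4241.
sin(ω/2) = (a − b)/(a + b) = 1.934/2.782 = 0.6951, so ω = 2 arcsin(0.6951) ≈ 88.1°.

88.1°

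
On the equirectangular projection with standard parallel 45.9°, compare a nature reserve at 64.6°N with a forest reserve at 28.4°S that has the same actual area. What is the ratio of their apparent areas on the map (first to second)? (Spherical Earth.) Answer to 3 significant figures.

The equidistant cylindrical projection with φ₀ = 45.9° has h = 1 (meridians true) and k = cos φ₀ / cos φ along parallels.
Areal scale at 64.6°: h·k = 1.000 × 1.622 = 1.622.
Areal scale at 28.4°: h·k = 1.000 × 0.7911 = 0.7911.
Ratio = 1.622/0.7911 ≈ 2.05.

2.05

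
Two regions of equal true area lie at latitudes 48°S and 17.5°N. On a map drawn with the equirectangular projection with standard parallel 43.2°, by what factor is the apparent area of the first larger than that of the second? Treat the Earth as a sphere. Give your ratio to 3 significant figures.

The equidistant cylindrical projection with φ₀ = 43.2° has h = 1 (meridians true) and k = cos φ₀ / cos φ along parallels.
Areal scale at 48°: h·k = 1.000 × 1.089 = 1.089.
Areal scale at 17.5°: h·k = 1.000 × 0.7643 = 0.7643.
Ratio = 1.089/0.7643 ≈ 1.43.

1.43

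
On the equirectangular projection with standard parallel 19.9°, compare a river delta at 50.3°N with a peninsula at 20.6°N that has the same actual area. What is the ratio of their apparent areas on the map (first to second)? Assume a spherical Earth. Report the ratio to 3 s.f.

1.47

In the equirectangular projection with standard parallel φ₀ = 19.9° (x = Rλ cos φ₀, y = Rφ), meridians are true-scale (h = 1) and the parallel scale is k = cos φ₀ / cos φ.
Areal scale at 50.3°: h·k = 1.000 × 1.472 = 1.472.
Areal scale at 20.6°: h·k = 1.000 × 1.005 = 1.005.
Ratio = 1.472/1.005 ≈ 1.47.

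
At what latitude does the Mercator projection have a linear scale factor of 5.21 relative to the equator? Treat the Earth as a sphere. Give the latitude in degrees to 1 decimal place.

78.9°

Mercator scale is k = sec φ = 1/cos φ.
1/cos φ = 5.21  ⇒  cos φ = 0.1919  ⇒  φ = arccos(0.1919) ≈ 78.9°.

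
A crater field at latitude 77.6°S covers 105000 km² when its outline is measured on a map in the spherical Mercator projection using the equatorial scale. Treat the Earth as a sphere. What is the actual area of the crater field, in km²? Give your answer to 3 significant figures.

4840 km²

The Mercator projection is conformal; its linear scale factor is the same in every direction and equals sec φ = 1/cos φ.
Areal scale = k² = sec²φ = 1/cos²(77.6°) = 1/0.2147² = 21.69.
True area = apparent / (areal scale) = 105000 / 21.69 ≈ 4840 km².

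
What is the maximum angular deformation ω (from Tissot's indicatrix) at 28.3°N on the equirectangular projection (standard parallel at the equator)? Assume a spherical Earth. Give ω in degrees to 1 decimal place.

7.3°

Plate carrée maps x = Rλ, y = Rφ. The meridian scale is h = 1 and the parallel scale is k = 1/cos φ = sec φ.
At 28.3°: h = 1.000, k = 1.136; principal scales a = 1.136, b = 1.000.
sin(ω/2) = (a − b)/(a + b) = 0.1357/2.136 = 0.06356, so ω = 2 arcsin(0.06356) ≈ 7.3°.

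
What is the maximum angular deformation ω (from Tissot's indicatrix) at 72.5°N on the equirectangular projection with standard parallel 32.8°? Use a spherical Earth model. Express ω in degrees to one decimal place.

With standard parallel φ₀ = 32.8°, the equirectangular projection gives x = Rλ cos φ₀, y = Rφ, so h = 1 and k = cos 32.8° / cos φ.
At 72.5°: h = 1.000, k = 2.795; principal scales a = 2.795, b = 1.000.
sin(ω/2) = (a − b)/(a + b) = 1.795/3.795 = 0.4730, so ω = 2 arcsin(0.4730) ≈ 56.5°.

56.5°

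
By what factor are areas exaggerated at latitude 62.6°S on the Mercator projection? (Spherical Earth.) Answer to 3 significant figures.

4.72

For Mercator, h = k = sec φ (a conformal cylindrical projection has a single point scale, 1/cos φ).
Areal scale = k² = sec²φ = 1/cos²(62.6°) = 1/0.4602² = 4.722.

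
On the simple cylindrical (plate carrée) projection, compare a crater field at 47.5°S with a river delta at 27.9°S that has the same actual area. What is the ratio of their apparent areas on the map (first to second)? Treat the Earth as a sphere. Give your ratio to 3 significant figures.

1.31

For the equirectangular projection with φ₀ = 0 (plate carrée), h = 1 along meridians and k = sec φ along parallels.
Areal scale at 47.5°: h·k = 1.000 × 1.480 = 1.480.
Areal scale at 27.9°: h·k = 1.000 × 1.132 = 1.132.
Ratio = 1.480/1.132 ≈ 1.31.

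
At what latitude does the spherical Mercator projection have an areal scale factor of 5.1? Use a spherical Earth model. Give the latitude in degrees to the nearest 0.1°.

63.7°

Mercator areal scale is sec²φ.
sec²φ = 5.1  ⇒  cos²φ = 0.1961  ⇒  cos φ = 0.4428.
φ = arccos(0.4428) ≈ 63.7°.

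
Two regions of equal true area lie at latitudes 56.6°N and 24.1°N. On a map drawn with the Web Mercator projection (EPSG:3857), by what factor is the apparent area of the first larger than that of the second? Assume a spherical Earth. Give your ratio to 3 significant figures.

2.75

Mercator is conformal with k = sec φ, so areal scale = k² = sec²φ.
At 56.6°: sec²(56.6°) = 1/0.5505² = 3.300.
At 24.1°: sec²(24.1°) = 1/0.9128² = 1.200.
Ratio = 3.300/1.200 = cos²(24.1°)/cos²(56.6°) ≈ 2.75.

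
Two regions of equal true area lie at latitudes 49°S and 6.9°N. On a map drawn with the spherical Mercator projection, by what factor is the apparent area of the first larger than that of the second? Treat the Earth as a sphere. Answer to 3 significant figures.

Mercator is conformal with k = sec φ, so areal scale = k² = sec²φ.
At 49°: sec²(49°) = 1/0.6561² = 2.323.
At 6.9°: sec²(6.9°) = 1/0.9928² = 1.015.
Ratio = 2.323/1.015 = cos²(6.9°)/cos²(49°) ≈ 2.29.

2.29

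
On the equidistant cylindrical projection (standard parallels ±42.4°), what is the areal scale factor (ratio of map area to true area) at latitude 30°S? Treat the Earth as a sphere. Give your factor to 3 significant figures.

0.853

In the equirectangular projection with standard parallel φ₀ = 42.4° (x = Rλ cos φ₀, y = Rφ), meridians are true-scale (h = 1) and the parallel scale is k = cos φ₀ / cos φ.
Areal scale = h·k = 1 × cos φ₀ / cos φ; at 30°, h = 1.000, k = 0.8527, so h·k = 0.8527.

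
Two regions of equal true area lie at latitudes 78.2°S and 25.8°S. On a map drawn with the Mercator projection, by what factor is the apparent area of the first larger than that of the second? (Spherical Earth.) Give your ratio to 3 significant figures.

Mercator areal scale is sec²φ.
At 78.2°: sec²(78.2°) = 1/0.2045² = 23.91.
At 25.8°: sec²(25.8°) = 1/0.9003² = 1.234.
Ratio = 23.91/1.234 = cos²(25.8°)/cos²(78.2°) ≈ 19.4.

19.4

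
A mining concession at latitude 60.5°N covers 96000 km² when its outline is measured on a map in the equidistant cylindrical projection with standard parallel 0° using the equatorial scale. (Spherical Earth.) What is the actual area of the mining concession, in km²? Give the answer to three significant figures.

For the equirectangular projection with φ₀ = 0 (plate carrée), h = 1 along meridians and k = sec φ along parallels.
Areal scale = h·k = 1 × sec φ; at 60.5°, h = 1.000, k = 2.031, so h·k = 2.031.
True area = apparent / (areal scale) = 96000 / 2.031 ≈ 47300 km².

47300 km²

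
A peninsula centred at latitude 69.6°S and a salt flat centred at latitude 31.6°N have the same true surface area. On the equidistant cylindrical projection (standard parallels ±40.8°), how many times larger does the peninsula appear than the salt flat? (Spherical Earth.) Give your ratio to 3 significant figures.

2.44

In the equirectangular projection with standard parallel φ₀ = 40.8° (x = Rλ cos φ₀, y = Rφ), meridians are true-scale (h = 1) and the parallel scale is k = cos φ₀ / cos φ.
Areal scale at 69.6°: h·k = 1.000 × 2.172 = 2.172.
Areal scale at 31.6°: h·k = 1.000 × 0.8888 = 0.8888.
Ratio = 2.172/0.8888 ≈ 2.44.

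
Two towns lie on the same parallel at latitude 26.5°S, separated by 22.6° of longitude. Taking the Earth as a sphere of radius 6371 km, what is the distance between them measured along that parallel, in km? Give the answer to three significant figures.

Arc length along a parallel = R cos φ · Δλ (with Δλ in radians).
= 6371 × cos 26.5° × (22.6° × π/180) = 6371 × 0.8949 × 0.3944 ≈ 2250 km.

2250 km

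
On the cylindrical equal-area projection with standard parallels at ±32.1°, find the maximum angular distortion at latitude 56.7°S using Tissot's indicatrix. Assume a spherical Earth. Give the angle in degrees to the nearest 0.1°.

48.2°

Cylindrical equal-area (φ₀ = 32.1°): h = cos φ / cos 32.1° along meridians, k = cos 32.1° / cos φ along parallels; h·k = 1.
At 56.7°: h = 0.6481, k = 1.543; principal scales a = 1.543, b = 0.6481.
sin(ω/2) = (a − b)/(a + b) = 0.8949/2.191 = 0.4084, so ω = 2 arcsin(0.4084) ≈ 48.2°.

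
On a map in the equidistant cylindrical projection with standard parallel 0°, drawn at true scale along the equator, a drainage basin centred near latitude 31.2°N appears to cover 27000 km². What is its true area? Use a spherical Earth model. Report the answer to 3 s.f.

23100 km²

Plate carrée maps x = Rλ, y = Rφ. The meridian scale is h = 1 and the parallel scale is k = 1/cos φ = sec φ.
Areal scale = h·k = 1 × sec φ; at 31.2°, h = 1.000, k = 1.169, so h·k = 1.169.
True area = apparent / (areal scale) = 27000 / 1.169 ≈ 23100 km².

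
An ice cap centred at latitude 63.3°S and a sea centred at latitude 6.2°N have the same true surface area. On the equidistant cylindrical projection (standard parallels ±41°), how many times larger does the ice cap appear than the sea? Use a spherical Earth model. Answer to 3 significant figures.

In the equirectangular projection with standard parallel φ₀ = 41° (x = Rλ cos φ₀, y = Rφ), meridians are true-scale (h = 1) and the parallel scale is k = cos φ₀ / cos φ.
Areal scale at 63.3°: h·k = 1.000 × 1.680 = 1.680.
Areal scale at 6.2°: h·k = 1.000 × 0.7591 = 0.7591.
Ratio = 1.680/0.7591 ≈ 2.21.

2.21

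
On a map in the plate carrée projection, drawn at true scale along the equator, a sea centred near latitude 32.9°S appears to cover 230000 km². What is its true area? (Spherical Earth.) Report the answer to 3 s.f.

193000 km²

For the equirectangular projection with φ₀ = 0 (plate carrée), h = 1 along meridians and k = sec φ along parallels.
Areal scale = h·k = 1 × sec φ; at 32.9°, h = 1.000, k = 1.191, so h·k = 1.191.
True area = apparent / (areal scale) = 230000 / 1.191 ≈ 193000 km².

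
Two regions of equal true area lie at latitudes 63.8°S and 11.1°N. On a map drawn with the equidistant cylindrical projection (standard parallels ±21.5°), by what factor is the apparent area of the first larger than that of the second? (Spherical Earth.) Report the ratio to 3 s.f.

The equidistant cylindrical projection with φ₀ = 21.5° has h = 1 (meridians true) and k = cos φ₀ / cos φ along parallels.
Areal scale at 63.8°: h·k = 1.000 × 2.107 = 2.107.
Areal scale at 11.1°: h·k = 1.000 × 0.9482 = 0.9482.
Ratio = 2.107/0.9482 ≈ 2.22.

2.22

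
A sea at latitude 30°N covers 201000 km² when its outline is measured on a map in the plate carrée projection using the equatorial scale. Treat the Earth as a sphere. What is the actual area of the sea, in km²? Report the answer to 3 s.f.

In the plate carrée (x = Rλ, y = Rφ), meridians are true-scale (h = 1) and parallels are stretched by k = sec φ.
Areal scale = h·k = 1 × sec φ; at 30°, h = 1.000, k = 1.155, so h·k = 1.155.
True area = apparent / (areal scale) = 201000 / 1.155 ≈ 174000 km².

174000 km²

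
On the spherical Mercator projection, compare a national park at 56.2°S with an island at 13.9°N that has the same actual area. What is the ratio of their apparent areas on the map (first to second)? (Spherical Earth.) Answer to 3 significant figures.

Mercator areal scale is sec²φ.
At 56.2°: sec²(56.2°) = 1/0.5563² = 3.231.
At 13.9°: sec²(13.9°) = 1/0.9707² = 1.061.
Ratio = 3.231/1.061 = cos²(13.9°)/cos²(56.2°) ≈ 3.04.

3.04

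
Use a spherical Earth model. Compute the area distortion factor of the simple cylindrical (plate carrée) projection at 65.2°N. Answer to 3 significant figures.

2.38

For the equirectangular projection with φ₀ = 0 (plate carrée), h = 1 along meridians and k = sec φ along parallels.
Areal scale = h·k = 1 × sec φ; at 65.2°, h = 1.000, k = 2.384, so h·k = 2.384.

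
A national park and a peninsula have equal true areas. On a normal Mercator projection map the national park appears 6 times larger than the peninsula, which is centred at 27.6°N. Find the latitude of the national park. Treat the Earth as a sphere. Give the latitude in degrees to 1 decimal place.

For equal true areas on Mercator, apparent areas scale as sec²φ, so the ratio is cos²φ₂ / cos²φ₁.
cos²φ₂ / cos²φ₁ = 6  ⇒  cos φ₁ = cos 27.6° / √6 = 0.8862/2.449 = 0.3618.
φ₁ = arccos(0.3618) ≈ 68.8°.

68.8°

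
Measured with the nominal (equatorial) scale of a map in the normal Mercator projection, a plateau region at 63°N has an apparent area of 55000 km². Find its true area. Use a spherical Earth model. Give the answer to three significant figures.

For Mercator, h = k = sec φ (a conformal cylindrical projection has a single point scale, 1/cos φ).
Areal scale = k² = sec²φ = 1/cos²(63°) = 1/0.4540² = 4.852.
True area = apparent / (areal scale) = 55000 / 4.852 ≈ 11300 km².

11300 km²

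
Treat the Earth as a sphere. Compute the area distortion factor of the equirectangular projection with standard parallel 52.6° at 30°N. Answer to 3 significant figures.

0.701

With standard parallel φ₀ = 52.6°, the equirectangular projection gives x = Rλ cos φ₀, y = Rφ, so h = 1 and k = cos 52.6° / cos φ.
Areal scale = h·k = 1 × cos φ₀ / cos φ; at 30°, h = 1.000, k = 0.7013, so h·k = 0.7013.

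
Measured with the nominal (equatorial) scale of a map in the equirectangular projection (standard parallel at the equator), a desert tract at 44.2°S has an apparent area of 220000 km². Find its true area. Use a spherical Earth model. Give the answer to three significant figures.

Plate carrée maps x = Rλ, y = Rφ. The meridian scale is h = 1 and the parallel scale is k = 1/cos φ = sec φ.
Areal scale = h·k = 1 × sec φ; at 44.2°, h = 1.000, k = 1.395, so h·k = 1.395.
True area = apparent / (areal scale) = 220000 / 1.395 ≈ 158000 km².

158000 km²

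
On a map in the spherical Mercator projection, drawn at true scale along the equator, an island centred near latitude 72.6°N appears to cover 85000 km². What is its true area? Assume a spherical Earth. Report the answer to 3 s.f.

7600 km²

For Mercator, h = k = sec φ (a conformal cylindrical projection has a single point scale, 1/cos φ).
Areal scale = k² = sec²φ = 1/cos²(72.6°) = 1/0.2990² = 11.18.
True area = apparent / (areal scale) = 85000 / 11.18 ≈ 7600 km².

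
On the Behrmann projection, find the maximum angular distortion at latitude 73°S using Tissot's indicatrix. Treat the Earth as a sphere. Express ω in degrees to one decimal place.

105.4°

Behrmann is a cylindrical equal-area projection with standard parallels at ±30°. Cylindrical equal-area (φ₀ = 30°): h = cos φ / cos 30° along meridians, k = cos 30° / cos φ along parallels; h·k = 1.
At 73°: h = 0.3376, k = 2.962; principal scales a = 2.962, b = 0.3376.
sin(ω/2) = (a − b)/(a + b) = 2.624/3.300 = 0.7954, so ω = 2 arcsin(0.7954) ≈ 105.4°.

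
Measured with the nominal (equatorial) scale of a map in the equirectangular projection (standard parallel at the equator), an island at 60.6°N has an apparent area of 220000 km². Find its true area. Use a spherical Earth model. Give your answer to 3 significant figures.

108000 km²

Plate carrée maps x = Rλ, y = Rφ. The meridian scale is h = 1 and the parallel scale is k = 1/cos φ = sec φ.
Areal scale = h·k = 1 × sec φ; at 60.6°, h = 1.000, k = 2.037, so h·k = 2.037.
True area = apparent / (areal scale) = 220000 / 2.037 ≈ 108000 km².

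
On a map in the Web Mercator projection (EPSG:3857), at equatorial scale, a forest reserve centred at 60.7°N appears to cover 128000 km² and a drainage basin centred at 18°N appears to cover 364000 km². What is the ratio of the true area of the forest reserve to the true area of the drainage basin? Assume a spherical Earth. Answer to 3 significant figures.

Since Mercator area scale is 1/cos²φ, the true area equals the apparent area multiplied by cos²φ.
True area of forest reserve: 128000 × cos²(60.7°) = 128000 × 0.2395 = 30660 km².
True area of drainage basin: 364000 × cos²(18°) = 364000 × 0.9045 = 329200 km².
Ratio = 30660 / 329200 ≈ 0.0931.

0.0931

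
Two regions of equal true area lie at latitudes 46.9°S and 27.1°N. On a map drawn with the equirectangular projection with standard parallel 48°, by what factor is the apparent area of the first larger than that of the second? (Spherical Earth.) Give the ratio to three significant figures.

1.30

The equidistant cylindrical projection with φ₀ = 48° has h = 1 (meridians true) and k = cos φ₀ / cos φ along parallels.
Areal scale at 46.9°: h·k = 1.000 × 0.9793 = 0.9793.
Areal scale at 27.1°: h·k = 1.000 × 0.7517 = 0.7517.
Ratio = 0.9793/0.7517 ≈ 1.30.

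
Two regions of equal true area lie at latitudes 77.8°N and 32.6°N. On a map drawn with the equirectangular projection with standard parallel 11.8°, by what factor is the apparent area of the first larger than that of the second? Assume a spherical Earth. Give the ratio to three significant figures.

In the equirectangular projection with standard parallel φ₀ = 11.8° (x = Rλ cos φ₀, y = Rφ), meridians are true-scale (h = 1) and the parallel scale is k = cos φ₀ / cos φ.
Areal scale at 77.8°: h·k = 1.000 × 4.632 = 4.632.
Areal scale at 32.6°: h·k = 1.000 × 1.162 = 1.162.
Ratio = 4.632/1.162 ≈ 3.99.

3.99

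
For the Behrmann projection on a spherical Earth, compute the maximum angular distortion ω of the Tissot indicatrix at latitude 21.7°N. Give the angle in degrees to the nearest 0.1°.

8.1°

The Behrmann projection is cylindrical equal-area with φ₀ = 30°. A cylindrical equal-area projection with standard parallel φ₀ has meridian scale h = cos φ / cos φ₀ and parallel scale k = cos φ₀ / cos φ (so areas are preserved, h·k = 1).
At 21.7°: h = 1.073, k = 0.9321; principal scales a = 1.073, b = 0.9321.
sin(ω/2) = (a − b)/(a + b) = 0.1408/2.005 = 0.07022, so ω = 2 arcsin(0.07022) ≈ 8.1°.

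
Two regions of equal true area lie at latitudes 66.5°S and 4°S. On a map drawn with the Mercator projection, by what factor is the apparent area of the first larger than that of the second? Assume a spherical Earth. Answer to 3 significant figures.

On Mercator, area is exaggerated by sec²φ = 1/cos²φ.
At 66.5°: sec²(66.5°) = 1/0.3987² = 6.289.
At 4°: sec²(4°) = 1/0.9976² = 1.005.
Ratio = 6.289/1.005 = cos²(4°)/cos²(66.5°) ≈ 6.26.

6.26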